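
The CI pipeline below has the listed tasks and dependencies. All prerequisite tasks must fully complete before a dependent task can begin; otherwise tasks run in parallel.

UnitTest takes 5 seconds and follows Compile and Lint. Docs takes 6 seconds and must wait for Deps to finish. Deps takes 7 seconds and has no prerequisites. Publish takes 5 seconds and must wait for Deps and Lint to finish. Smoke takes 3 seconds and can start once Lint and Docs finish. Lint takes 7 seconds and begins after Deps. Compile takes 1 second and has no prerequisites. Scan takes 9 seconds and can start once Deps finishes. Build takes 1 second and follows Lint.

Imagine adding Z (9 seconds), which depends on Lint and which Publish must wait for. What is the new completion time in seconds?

Originally the project takes 19 seconds.
With Z inserted, Publish now waits for max(Deps, Lint, Z).
New critical path: Deps→Lint→Z→Publish = 7+7+9+5 = 28 ⇒ 28 seconds.

28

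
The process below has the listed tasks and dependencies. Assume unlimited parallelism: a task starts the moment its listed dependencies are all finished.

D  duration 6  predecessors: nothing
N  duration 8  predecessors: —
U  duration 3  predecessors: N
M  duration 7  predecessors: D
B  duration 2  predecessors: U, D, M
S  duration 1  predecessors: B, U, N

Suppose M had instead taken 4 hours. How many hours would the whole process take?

Actual critical path: D→M→B→S = 6+7+2+1 = 16 ⇒ 16 hours.
M lies on that path, so at 4 hours the path becomes 13 hours.
New critical path: N→U→B→S = 8+3+2+1 = 14 ⇒ 14 hours.

14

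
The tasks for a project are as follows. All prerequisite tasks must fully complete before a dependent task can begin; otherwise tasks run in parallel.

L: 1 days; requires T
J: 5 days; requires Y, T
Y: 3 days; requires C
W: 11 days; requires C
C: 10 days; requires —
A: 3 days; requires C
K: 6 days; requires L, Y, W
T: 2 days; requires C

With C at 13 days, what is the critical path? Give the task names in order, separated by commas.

Baseline: C→W→K = 10+11+6 = 27 → 27 days.
C lies on that path, so at 13 days the path becomes 30 days.
The critical path is still C→W→K; finish is now 30 days.

C, W, K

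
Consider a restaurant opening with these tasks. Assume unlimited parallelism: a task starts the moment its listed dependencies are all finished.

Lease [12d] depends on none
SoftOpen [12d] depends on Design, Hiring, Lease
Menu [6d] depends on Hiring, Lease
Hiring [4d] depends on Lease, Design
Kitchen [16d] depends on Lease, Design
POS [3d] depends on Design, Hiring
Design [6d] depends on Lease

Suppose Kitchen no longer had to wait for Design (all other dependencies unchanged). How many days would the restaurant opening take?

With the dependency in place, Lease→Design→Kitchen = 12+6+16 = 34 sets the finish at 34 days.
Without Design→Kitchen, Kitchen's earliest start moves from 18 to 12.
New critical path: Lease→Design→Hiring→SoftOpen = 12+6+4+12 = 34 ⇒ 34 days.

34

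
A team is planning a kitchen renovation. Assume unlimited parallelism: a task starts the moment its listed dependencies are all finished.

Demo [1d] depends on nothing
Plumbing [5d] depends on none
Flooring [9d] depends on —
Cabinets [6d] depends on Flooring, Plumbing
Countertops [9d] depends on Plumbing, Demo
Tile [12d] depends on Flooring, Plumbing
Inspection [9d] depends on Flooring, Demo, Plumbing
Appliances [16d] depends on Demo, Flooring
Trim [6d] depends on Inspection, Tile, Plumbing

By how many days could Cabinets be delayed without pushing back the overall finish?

12

Critical path: Flooring→Tile→Trim = 9+12+6 = 27, so the finish is 27 days.
Cabinets finishes as early as 15 and must finish by 27.
So Cabinets can slip 27 − 15 = 12 days.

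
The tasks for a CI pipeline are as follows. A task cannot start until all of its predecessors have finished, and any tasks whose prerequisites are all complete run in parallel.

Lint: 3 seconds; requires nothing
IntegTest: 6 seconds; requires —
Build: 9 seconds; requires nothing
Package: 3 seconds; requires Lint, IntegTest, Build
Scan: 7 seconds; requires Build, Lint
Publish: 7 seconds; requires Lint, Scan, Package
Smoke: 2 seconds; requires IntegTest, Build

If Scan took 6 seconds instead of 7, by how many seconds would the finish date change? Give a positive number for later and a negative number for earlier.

As given, the longest chain is Build→Scan→Publish = 9+7+7 = 23, so the finish is 23 seconds.
Scan is on the critical path; changing it to 6 makes that path 22 seconds.
The critical path is still Build→Scan→Publish; finish is now 22 seconds.
Change in finish: 22 − 23 = -1 seconds.

-1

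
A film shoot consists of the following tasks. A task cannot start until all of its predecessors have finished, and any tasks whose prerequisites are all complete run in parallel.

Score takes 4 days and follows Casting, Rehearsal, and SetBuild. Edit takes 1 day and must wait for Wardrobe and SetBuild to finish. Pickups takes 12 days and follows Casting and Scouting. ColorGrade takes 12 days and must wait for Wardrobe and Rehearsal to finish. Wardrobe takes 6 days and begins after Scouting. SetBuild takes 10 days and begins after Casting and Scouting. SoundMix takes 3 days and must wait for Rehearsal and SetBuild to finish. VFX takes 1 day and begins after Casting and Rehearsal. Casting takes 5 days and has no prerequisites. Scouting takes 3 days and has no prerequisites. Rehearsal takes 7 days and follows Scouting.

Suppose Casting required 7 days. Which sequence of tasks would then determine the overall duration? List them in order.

Scouting, Rehearsal, ColorGrade

The binding path is Scouting→Rehearsal→ColorGrade = 3+7+12 = 22; finish at 22 days.
Casting is off the critical path — its longest chain is 19 days, giving 3 of slack.
That remains the longest chain; total 22 days.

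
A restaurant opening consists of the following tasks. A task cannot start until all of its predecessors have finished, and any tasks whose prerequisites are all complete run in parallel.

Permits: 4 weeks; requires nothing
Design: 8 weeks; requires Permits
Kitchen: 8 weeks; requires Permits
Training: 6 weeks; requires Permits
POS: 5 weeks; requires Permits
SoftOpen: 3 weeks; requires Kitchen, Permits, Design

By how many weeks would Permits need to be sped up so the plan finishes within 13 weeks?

Current finish: 15 weeks; target: 13.
Permits is on every critical path, so each week cut from Permits cuts the finish by one (this holds down to a finish of 12).
Need 15 − 13 = 2 weeks off Permits → Permits becomes 2 weeks, finish becomes 13.

2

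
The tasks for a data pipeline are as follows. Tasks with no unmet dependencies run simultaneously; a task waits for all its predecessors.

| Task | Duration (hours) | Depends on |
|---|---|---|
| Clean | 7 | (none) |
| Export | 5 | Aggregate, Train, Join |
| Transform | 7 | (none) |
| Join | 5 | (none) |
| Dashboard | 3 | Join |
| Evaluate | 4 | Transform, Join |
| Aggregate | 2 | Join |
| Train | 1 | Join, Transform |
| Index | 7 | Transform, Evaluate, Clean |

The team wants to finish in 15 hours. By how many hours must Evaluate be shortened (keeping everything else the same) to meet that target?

Current finish: 18 hours; target: 15.
Evaluate is on every critical path, so each hour cut from Evaluate cuts the finish by one (this holds down to a finish of 15).
Need 18 − 15 = 3 hours off Evaluate → Evaluate becomes 1 hour, finish becomes 15.

3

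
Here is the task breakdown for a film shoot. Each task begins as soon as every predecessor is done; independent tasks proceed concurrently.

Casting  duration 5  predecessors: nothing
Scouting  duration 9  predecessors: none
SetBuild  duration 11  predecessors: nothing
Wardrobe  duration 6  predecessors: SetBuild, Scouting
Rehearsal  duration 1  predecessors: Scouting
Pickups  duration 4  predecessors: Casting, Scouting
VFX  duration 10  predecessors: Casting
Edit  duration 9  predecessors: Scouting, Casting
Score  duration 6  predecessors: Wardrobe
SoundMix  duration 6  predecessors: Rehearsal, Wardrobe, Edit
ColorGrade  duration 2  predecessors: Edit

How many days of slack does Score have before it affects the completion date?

1

Critical path: Scouting→Edit→SoundMix = 9+9+6 = 24, so the finish is 24 days.
Score finishes as early as 23 and must finish by 24.
Float = 24 − 23 = 1.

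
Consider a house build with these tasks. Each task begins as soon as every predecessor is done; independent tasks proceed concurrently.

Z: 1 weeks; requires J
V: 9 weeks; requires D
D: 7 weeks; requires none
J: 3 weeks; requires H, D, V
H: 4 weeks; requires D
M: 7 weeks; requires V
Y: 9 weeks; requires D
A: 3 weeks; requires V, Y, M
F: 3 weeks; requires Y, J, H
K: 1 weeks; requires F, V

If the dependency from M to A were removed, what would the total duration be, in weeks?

Original critical path: D→V→M→A = 7+9+7+3 = 26 ⇒ 26 weeks.
Without M→A, A's earliest start moves from 23 to 16.
After: D→V→J→F→K = 7+9+3+3+1 = 23 → 23 weeks.

23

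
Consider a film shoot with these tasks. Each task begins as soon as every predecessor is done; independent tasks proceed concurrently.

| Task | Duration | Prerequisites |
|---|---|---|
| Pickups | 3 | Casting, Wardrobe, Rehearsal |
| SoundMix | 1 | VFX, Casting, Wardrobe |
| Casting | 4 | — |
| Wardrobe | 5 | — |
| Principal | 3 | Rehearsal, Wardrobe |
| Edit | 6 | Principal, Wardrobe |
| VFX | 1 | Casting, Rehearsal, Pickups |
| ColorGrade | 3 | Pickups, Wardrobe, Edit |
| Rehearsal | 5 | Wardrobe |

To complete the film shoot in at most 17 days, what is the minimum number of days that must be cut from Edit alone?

Current finish: 22 days; target: 17.
Edit is on every critical path, so each day cut from Edit cuts the finish by one (this holds down to a finish of 17).
Need 22 − 17 = 5 days off Edit → Edit becomes 1 day, finish becomes 17.

5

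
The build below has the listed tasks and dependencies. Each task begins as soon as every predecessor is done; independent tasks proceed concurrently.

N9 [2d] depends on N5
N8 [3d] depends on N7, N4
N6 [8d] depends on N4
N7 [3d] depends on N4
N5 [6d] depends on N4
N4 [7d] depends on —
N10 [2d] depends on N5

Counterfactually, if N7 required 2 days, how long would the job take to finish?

Baseline: N4→N5→N9 = 7+6+2 = 15 → 15 days.
The longest path through N7 is only 13 days, so N7 has float 2.
The critical path is still N4→N5→N9; finish is now 15 days.

15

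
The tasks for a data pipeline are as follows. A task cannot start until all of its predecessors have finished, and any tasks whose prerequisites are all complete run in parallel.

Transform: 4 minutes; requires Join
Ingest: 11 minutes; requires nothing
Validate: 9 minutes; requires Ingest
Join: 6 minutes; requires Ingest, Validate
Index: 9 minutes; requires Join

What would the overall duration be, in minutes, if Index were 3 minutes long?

30

The binding path is Ingest→Validate→Join→Index = 11+9+6+9 = 35; finish at 35 minutes.
Since Index is critical, the -6 change carries straight to that chain (now 29 minutes).
The binding chain switches to Ingest→Validate→Join→Transform = 11+9+6+4 = 30; finish 30 minutes.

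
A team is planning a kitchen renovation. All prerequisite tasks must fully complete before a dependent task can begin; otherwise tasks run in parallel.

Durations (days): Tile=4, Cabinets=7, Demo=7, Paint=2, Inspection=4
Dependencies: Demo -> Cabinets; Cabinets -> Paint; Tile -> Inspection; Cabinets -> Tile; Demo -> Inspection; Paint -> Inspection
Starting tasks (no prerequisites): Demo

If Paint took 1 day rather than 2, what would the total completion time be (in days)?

Critical path before the change: Demo→Cabinets→Tile→Inspection = 7+7+4+4 = 22 giving 22 days.
The longest path through Paint is only 20 days, so Paint has float 2.
No other chain overtakes it, so the finish is 22 days.

22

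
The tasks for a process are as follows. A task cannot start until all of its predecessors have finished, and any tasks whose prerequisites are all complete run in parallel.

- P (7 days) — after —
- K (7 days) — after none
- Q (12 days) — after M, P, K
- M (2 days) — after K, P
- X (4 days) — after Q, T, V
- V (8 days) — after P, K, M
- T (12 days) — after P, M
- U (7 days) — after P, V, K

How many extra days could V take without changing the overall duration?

1

P→M→T→X = 7+2+12+4 = 25 sets the makespan at 25 days.
The longest chain containing V totals 24 days.
So V can slip 18 − 17 = 1 day.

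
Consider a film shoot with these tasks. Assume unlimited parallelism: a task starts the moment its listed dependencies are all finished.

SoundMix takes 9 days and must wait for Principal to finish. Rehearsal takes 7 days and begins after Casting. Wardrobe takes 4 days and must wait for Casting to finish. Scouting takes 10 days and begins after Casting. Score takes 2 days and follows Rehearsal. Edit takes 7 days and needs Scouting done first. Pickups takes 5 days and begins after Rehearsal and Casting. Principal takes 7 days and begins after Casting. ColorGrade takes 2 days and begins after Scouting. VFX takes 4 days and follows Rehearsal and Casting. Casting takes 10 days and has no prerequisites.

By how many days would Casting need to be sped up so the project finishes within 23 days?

Current finish: 27 days; target: 23.
Casting is on every critical path, so each day cut from Casting cuts the finish by one (this holds down to a finish of 18).
Need 27 − 23 = 4 days off Casting → Casting becomes 6 days, finish becomes 23.

4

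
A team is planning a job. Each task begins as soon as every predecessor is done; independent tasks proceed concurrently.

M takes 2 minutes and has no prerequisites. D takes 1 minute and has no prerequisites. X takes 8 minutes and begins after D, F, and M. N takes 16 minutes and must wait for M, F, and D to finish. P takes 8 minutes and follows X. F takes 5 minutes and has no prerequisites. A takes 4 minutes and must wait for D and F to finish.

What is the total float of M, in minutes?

Critical path: F→X→P = 5+8+8 = 21, so the finish is 21 minutes.
Longest path through M: 18 minutes (earliest finish 2, latest finish 5).
So M can slip 5 − 2 = 3 minutes.

3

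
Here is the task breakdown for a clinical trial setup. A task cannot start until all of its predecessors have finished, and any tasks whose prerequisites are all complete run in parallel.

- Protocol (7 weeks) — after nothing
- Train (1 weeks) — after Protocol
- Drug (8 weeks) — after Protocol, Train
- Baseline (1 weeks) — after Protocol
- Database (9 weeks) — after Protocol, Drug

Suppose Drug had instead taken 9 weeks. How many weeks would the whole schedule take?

26

The binding path is Protocol→Train→Drug→Database = 7+1+8+9 = 25; finish at 25 weeks.
Drug is on the critical path; changing it to 9 makes that path 26 weeks.
No other chain overtakes it, so the finish is 26 weeks.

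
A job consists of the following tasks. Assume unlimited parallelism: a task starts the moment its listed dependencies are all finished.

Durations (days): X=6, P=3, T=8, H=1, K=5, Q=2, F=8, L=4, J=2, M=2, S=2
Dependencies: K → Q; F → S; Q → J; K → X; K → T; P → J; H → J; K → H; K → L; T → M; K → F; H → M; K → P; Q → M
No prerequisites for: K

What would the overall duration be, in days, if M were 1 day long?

15

The binding path is K→T→M = 5+8+2 = 15; finish at 15 days.
M is on the critical path; changing it to 1 makes that path 14 days.
Now K→F→S = 5+8+2 = 15 is longest, so the finish becomes 15 days.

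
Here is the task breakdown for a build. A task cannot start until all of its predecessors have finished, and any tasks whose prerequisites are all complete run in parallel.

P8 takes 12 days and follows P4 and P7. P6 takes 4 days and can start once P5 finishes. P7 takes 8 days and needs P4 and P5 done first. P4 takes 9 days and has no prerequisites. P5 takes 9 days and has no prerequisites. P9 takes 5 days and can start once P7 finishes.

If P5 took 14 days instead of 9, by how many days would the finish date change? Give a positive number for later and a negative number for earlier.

5

As given, the longest chain is P5→P7→P8 = 9+8+12 = 29, so the finish is 29 days.
P5 lies on that path, so at 14 days the path becomes 34 days.
That remains the longest chain; total 34 days.
Change in finish: 34 − 29 = +5 days.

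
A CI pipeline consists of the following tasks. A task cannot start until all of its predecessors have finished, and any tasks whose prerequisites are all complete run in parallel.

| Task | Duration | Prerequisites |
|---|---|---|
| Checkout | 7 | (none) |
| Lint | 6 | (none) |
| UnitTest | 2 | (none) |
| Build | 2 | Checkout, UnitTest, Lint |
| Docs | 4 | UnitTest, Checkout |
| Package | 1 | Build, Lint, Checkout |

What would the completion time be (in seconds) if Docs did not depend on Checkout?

10

With the dependency in place, Checkout→Docs = 7+4 = 11 sets the finish at 11 seconds.
Without Checkout→Docs, Docs's earliest start moves from 7 to 2.
The longest chain is now Checkout→Build→Package = 7+2+1 = 10, so the plan takes 10 seconds.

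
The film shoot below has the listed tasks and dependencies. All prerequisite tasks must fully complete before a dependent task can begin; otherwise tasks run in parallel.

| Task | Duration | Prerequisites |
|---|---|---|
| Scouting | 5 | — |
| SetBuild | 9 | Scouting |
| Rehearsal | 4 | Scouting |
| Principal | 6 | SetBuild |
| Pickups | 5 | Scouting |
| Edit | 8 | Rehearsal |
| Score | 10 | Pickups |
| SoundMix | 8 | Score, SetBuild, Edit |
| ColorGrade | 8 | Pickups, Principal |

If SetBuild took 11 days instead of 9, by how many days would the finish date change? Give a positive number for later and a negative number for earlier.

Critical path before the change: Scouting→SetBuild→Principal→ColorGrade = 5+9+6+8 = 28 giving 28 days.
SetBuild lies on that path, so at 11 days the path becomes 30 days.
No other chain overtakes it, so the finish is 30 days.
Change in finish: 30 − 28 = +2 days.

2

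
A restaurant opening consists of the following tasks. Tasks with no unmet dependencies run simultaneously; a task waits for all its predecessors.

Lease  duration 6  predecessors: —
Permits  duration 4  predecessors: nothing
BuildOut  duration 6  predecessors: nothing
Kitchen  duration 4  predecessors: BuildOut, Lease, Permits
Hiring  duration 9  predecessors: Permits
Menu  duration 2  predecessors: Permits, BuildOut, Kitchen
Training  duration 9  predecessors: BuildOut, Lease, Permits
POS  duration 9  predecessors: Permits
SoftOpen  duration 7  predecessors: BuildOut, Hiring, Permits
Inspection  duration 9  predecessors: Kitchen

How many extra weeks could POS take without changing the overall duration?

7

Critical path: Permits→Hiring→SoftOpen = 4+9+7 = 20, so the finish is 20 weeks.
The longest chain containing POS totals 13 weeks.
So POS can slip 20 − 13 = 7 weeks.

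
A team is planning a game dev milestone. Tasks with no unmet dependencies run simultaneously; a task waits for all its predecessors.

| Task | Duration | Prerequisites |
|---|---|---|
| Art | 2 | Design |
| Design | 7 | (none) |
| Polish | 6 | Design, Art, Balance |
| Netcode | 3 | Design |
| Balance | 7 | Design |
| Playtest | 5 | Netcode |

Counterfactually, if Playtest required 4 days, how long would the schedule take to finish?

20

Actual critical path: Design→Balance→Polish = 7+7+6 = 20 ⇒ 20 days.
Playtest is off the critical path — its longest chain is 15 days, giving 5 of slack.
The critical path is still Design→Balance→Polish; finish is now 20 days.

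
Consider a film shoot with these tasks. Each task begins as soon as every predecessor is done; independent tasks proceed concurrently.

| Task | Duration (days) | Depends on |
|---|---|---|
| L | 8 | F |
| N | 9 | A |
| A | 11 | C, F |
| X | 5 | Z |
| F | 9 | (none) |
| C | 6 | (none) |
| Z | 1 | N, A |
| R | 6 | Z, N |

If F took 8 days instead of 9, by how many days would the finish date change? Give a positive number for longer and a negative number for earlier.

The binding path is F→A→N→Z→R = 9+11+9+1+6 = 36; finish at 36 days.
F is on the critical path; changing it to 8 makes that path 35 days.
No other chain overtakes it, so the finish is 35 days.
Change in finish: 35 − 36 = -1 days.

-1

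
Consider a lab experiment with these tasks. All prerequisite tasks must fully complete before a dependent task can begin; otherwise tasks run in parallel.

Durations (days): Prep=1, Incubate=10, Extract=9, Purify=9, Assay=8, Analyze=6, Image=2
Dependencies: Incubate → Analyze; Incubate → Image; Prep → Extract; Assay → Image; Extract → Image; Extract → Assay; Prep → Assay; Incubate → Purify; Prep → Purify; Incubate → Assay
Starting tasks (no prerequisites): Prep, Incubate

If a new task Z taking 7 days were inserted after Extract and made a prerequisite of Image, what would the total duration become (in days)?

20

Originally the job takes 20 days.
With Z inserted, Image now waits for max(Incubate, Extract, Assay, Z).
New critical path: Prep→Extract→Assay→Image = 1+9+8+2 = 20 ⇒ 20 days.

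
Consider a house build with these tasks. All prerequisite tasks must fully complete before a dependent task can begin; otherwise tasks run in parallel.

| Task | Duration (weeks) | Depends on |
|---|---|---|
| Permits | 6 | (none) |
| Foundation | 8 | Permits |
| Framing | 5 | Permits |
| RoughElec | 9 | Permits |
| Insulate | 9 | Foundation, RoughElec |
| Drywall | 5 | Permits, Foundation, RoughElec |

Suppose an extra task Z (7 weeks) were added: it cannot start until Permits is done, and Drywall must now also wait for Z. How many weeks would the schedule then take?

24

Originally the schedule takes 24 weeks.
With Z inserted, Drywall now waits for max(Permits, Foundation, RoughElec, Z).
New critical path: Permits→RoughElec→Insulate = 6+9+9 = 24 ⇒ 24 weeks.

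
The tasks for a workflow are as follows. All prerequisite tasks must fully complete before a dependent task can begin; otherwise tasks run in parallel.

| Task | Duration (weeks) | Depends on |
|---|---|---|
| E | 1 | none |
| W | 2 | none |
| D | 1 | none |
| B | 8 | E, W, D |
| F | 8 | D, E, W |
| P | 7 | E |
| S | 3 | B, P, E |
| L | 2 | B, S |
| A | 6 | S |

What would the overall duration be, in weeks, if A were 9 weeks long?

Critical path before the change: W→B→S→A = 2+8+3+6 = 19 giving 19 weeks.
A lies on that path, so at 9 weeks the path becomes 22 weeks.
The critical path is still W→B→S→A; finish is now 22 weeks.

22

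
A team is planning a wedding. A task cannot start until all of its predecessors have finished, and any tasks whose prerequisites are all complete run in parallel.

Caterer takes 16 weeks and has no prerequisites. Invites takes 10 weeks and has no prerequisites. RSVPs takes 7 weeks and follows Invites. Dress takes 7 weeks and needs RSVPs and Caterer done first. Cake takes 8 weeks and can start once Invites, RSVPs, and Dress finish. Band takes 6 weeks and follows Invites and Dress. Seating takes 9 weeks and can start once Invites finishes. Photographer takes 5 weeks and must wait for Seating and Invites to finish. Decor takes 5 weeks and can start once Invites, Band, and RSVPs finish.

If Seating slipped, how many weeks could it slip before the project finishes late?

11

Invites→RSVPs→Dress→Band→Decor = 10+7+7+6+5 = 35 sets the makespan at 35 weeks.
Longest path through Seating: 24 weeks (earliest finish 19, latest finish 30).
Slack of Seating = 21 − 10 = 11 weeks.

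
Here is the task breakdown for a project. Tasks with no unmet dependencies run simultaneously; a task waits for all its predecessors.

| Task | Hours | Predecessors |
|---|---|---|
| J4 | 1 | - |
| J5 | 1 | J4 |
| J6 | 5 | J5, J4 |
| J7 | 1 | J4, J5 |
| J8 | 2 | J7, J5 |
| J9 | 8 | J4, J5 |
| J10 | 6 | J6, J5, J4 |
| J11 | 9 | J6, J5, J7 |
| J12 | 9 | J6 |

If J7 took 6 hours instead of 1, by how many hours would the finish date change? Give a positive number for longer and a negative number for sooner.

Actual critical path: J4→J5→J6→J11 = 1+1+5+9 = 16 ⇒ 16 hours.
J7 has 4 hours of float (longest path through it is 12).
New critical path: J4→J5→J7→J11 = 1+1+6+9 = 17 ⇒ 17 hours.
Change in finish: 17 − 16 = +1 hours.

1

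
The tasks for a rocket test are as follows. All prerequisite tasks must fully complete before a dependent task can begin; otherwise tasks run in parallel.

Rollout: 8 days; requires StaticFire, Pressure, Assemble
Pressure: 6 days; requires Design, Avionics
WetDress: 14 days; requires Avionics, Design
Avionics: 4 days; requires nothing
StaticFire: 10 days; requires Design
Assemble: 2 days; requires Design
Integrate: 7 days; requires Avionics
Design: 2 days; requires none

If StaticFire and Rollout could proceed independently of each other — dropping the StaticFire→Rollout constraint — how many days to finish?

18

With the dependency in place, Design→StaticFire→Rollout = 2+10+8 = 20 sets the finish at 20 days.
Without StaticFire→Rollout, Rollout's earliest start moves from 12 to 10.
After: Avionics→Pressure→Rollout = 4+6+8 = 18 → 18 days.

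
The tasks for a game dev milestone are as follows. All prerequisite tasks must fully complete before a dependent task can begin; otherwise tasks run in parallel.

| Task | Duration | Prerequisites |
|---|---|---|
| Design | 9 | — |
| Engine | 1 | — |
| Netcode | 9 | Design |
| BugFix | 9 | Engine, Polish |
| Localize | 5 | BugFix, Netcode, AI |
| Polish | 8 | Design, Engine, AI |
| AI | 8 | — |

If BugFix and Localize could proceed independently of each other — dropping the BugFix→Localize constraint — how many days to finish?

26

With the dependency in place, Design→Polish→BugFix→Localize = 9+8+9+5 = 31 sets the finish at 31 days.
Without BugFix→Localize, Localize's earliest start moves from 26 to 18.
After: Design→Polish→BugFix = 9+8+9 = 26 → 26 days.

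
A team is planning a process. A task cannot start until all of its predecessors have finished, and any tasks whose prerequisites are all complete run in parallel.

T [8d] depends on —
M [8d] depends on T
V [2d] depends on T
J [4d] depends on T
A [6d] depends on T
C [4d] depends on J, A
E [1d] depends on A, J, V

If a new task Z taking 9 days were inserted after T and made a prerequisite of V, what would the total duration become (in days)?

Originally the plan takes 18 days.
With Z inserted, V now waits for max(T, Z).
New critical path: T→Z→V→E = 8+9+2+1 = 20 ⇒ 20 days.

20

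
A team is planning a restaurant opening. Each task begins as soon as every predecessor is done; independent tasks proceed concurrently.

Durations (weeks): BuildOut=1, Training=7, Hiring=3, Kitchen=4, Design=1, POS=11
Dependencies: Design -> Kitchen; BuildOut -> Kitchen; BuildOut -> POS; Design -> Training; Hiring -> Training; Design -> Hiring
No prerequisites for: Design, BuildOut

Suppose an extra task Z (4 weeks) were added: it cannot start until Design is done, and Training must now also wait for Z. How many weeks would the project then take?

12

Originally the project takes 12 weeks.
With Z inserted, Training now waits for max(Hiring, Design, Z).
New critical path: Design→Z→Training = 1+4+7 = 12 ⇒ 12 weeks.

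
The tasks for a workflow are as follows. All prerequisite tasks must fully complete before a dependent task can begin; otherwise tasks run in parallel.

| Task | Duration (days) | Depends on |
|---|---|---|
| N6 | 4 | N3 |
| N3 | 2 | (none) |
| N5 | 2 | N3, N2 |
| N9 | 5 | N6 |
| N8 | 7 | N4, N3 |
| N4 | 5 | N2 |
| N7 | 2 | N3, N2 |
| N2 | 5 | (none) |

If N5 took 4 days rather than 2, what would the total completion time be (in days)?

The binding path is N2→N4→N8 = 5+5+7 = 17; finish at 17 days.
N5 has 10 days of float (longest path through it is 7).
The critical path is still N2→N4→N8; finish is now 17 days.

17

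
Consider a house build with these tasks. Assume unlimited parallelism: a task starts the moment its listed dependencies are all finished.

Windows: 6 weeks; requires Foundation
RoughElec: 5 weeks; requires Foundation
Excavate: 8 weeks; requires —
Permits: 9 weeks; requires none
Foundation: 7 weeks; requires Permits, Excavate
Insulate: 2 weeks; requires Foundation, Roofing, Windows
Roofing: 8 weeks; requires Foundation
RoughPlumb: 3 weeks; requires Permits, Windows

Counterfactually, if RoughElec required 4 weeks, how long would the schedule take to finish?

Critical path before the change: Permits→Foundation→Roofing→Insulate = 9+7+8+2 = 26 giving 26 weeks.
RoughElec has 5 weeks of float (longest path through it is 21).
No other chain overtakes it, so the finish is 26 weeks.

26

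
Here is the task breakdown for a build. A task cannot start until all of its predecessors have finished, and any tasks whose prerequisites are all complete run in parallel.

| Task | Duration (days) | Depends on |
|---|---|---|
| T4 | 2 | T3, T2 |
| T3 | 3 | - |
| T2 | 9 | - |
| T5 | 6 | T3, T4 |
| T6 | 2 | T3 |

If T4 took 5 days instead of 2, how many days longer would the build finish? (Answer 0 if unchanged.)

As given, the longest chain is T2→T4→T5 = 9+2+6 = 17, so the finish is 17 days.
T4 lies on that path, so at 5 days the path becomes 20 days.
The critical path is still T2→T4→T5; finish is now 20 days.
Change in finish: 20 − 17 = +3 days.

3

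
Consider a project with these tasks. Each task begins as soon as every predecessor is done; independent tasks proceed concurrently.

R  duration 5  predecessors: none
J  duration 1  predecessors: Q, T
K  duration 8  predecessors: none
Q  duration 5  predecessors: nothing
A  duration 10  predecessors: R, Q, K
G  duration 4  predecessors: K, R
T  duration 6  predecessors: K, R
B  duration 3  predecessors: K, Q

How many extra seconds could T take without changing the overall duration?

The longest chain is K→A = 8+10 = 18; overall finish 18 seconds.
T finishes as early as 14 and must finish by 17.
Float = 18 − 15 = 3.

3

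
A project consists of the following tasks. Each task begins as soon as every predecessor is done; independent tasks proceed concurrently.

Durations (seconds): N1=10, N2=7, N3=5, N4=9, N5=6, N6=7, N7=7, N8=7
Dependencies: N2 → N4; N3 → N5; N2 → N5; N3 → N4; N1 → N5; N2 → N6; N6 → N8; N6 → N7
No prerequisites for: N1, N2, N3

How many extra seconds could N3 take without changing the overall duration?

7

Critical path: N2→N6→N7 = 7+7+7 = 21, so the finish is 21 seconds.
Longest path through N3: 14 seconds (earliest finish 5, latest finish 12).
So N3 can slip 12 − 5 = 7 seconds.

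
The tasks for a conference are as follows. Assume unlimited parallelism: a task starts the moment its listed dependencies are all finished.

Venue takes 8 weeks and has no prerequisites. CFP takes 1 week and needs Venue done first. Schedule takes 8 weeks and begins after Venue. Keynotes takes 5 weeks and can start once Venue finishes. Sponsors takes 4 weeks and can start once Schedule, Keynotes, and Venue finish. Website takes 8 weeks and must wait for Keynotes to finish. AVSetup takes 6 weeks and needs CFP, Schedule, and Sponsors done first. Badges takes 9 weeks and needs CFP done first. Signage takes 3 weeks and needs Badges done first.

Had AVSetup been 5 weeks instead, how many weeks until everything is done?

Actual critical path: Venue→Schedule→Sponsors→AVSetup = 8+8+4+6 = 26 ⇒ 26 weeks.
AVSetup is on the critical path; changing it to 5 makes that path 25 weeks.
No other chain overtakes it, so the finish is 25 weeks.

25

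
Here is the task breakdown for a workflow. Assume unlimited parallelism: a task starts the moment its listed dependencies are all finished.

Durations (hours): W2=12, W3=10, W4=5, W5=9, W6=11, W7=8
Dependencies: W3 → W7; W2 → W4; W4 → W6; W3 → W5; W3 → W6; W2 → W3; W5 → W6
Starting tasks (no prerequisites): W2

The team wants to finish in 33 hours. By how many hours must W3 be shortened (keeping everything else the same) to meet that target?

9

Current finish: 42 hours; target: 33.
W3 is on every critical path, so each hour cut from W3 cuts the finish by one (this holds down to a finish of 33).
Need 42 − 33 = 9 hours off W3 → W3 becomes 1 hour, finish becomes 33.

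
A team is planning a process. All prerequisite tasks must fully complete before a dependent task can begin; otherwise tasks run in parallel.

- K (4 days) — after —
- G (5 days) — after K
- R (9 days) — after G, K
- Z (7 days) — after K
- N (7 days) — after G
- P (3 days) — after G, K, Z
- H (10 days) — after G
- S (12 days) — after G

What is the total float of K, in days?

0

The longest chain is K→G→S = 4+5+12 = 21; overall finish 21 days.
Longest path through K: 21 days (earliest finish 4, latest finish 4).
So K can slip 4 − 4 = 0 days.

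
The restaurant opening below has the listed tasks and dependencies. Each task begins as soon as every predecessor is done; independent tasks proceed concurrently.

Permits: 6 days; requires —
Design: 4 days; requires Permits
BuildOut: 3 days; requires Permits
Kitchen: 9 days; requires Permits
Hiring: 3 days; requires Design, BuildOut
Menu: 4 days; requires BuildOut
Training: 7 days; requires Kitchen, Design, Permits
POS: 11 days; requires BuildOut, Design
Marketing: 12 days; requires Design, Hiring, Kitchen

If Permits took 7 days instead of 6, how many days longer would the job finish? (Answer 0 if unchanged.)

Critical path before the change: Permits→Kitchen→Marketing = 6+9+12 = 27 giving 27 days.
Permits is on the critical path; changing it to 7 makes that path 28 days.
That remains the longest chain; total 28 days.
Change in finish: 28 − 27 = +1 days.

1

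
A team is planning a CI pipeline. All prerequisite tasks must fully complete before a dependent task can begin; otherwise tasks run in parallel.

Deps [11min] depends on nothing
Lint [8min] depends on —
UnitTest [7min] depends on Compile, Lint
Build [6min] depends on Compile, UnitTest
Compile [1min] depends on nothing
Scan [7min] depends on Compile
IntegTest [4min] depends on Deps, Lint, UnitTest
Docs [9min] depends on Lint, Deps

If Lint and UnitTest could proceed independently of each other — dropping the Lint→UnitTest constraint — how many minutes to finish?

Original critical path: Lint→UnitTest→Build = 8+7+6 = 21 ⇒ 21 minutes.
Without Lint→UnitTest, UnitTest's earliest start moves from 8 to 1.
After: Deps→Docs = 11+9 = 20 → 20 minutes.

20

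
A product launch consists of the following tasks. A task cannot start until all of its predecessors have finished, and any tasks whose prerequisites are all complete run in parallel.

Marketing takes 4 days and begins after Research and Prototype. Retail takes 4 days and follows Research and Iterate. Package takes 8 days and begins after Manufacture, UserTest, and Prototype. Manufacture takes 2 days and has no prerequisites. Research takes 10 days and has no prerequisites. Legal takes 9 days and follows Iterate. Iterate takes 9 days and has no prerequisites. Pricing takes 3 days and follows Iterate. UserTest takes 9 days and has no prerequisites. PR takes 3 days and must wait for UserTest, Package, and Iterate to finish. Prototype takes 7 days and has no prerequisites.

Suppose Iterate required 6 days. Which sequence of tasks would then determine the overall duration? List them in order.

UserTest, Package, PR

Baseline: UserTest→Package→PR = 9+8+3 = 20 → 20 days.
Iterate has 2 days of float (longest path through it is 18).
The critical path is still UserTest→Package→PR; finish is now 20 days.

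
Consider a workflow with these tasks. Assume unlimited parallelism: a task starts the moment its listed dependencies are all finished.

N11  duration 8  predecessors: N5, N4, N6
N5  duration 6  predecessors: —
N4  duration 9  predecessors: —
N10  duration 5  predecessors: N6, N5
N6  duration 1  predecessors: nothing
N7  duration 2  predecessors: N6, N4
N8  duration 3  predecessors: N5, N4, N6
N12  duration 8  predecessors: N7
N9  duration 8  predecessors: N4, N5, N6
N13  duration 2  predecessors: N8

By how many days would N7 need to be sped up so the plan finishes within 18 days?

1

Current finish: 19 days; target: 18.
N7 is on every critical path, so each day cut from N7 cuts the finish by one (this holds down to a finish of 18).
Need 19 − 18 = 1 day off N7 → N7 becomes 1 day, finish becomes 18.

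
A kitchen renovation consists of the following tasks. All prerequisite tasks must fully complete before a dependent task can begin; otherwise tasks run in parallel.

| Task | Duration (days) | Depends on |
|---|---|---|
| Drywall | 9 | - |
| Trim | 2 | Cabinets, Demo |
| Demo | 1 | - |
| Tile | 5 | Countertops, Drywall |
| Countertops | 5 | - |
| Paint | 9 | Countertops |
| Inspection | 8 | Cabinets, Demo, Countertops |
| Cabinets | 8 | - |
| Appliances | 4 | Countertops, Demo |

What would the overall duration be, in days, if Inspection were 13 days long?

As given, the longest chain is Cabinets→Inspection = 8+8 = 16, so the finish is 16 days.
Since Inspection is critical, the +5 change carries straight to that chain (now 21 days).
No other chain overtakes it, so the finish is 21 days.

21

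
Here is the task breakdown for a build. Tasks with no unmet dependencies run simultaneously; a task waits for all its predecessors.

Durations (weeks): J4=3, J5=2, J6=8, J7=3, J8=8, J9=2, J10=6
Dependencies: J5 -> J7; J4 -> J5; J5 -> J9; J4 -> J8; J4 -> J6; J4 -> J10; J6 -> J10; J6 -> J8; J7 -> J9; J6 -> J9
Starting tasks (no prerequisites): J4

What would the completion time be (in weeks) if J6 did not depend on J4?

16

With the dependency in place, J4→J6→J8 = 3+8+8 = 19 sets the finish at 19 weeks.
Without J4→J6, J6's earliest start moves from 3 to 0.
New critical path: J6→J8 = 8+8 = 16 ⇒ 16 weeks.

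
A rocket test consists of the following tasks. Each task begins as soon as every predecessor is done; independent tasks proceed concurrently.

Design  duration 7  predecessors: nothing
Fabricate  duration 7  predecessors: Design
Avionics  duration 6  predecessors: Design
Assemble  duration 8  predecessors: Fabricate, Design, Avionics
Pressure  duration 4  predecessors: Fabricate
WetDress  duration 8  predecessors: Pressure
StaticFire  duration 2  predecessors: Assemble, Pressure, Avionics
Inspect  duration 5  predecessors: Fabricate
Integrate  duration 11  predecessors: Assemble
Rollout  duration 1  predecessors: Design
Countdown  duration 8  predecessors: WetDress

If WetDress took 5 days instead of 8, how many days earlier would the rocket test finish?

1

As given, the longest chain is Design→Fabricate→Pressure→WetDress→Countdown = 7+7+4+8+8 = 34, so the finish is 34 days.
WetDress lies on that path, so at 5 days the path becomes 31 days.
New critical path: Design→Fabricate→Assemble→Integrate = 7+7+8+11 = 33 ⇒ 33 days.
Change in finish: 33 − 34 = -1 days.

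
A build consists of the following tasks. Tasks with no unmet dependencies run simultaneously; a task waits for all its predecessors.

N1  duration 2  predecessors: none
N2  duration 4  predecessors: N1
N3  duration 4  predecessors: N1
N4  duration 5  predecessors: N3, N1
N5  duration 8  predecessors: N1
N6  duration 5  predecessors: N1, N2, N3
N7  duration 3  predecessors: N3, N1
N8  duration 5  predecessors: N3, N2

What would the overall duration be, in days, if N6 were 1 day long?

11

The binding path is N1→N2→N6 = 2+4+5 = 11; finish at 11 days.
N6 is on the critical path; changing it to 1 makes that path 7 days.
The binding chain switches to N1→N2→N8 = 2+4+5 = 11; finish 11 days.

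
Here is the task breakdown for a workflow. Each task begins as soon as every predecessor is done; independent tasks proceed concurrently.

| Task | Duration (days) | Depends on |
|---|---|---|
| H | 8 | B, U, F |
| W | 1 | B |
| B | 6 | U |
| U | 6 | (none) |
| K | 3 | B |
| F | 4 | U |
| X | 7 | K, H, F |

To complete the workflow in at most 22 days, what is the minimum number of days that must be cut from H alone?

Current finish: 27 days; target: 22.
H is on every critical path, so each day cut from H cuts the finish by one (this holds down to a finish of 22).
Need 27 − 22 = 5 days off H → H becomes 3 days, finish becomes 22.

5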